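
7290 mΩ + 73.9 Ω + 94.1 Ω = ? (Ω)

175.29 Ω

In Ω:
  7290 mΩ = 7290 × 10⁻³ Ω = 7.29
  73.9 Ω → 73.9
  94.1 Ω → 94.1
Sum: 7.29 + 73.9 + 94.1 = 175.29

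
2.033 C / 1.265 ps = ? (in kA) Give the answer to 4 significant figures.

1607000000 kA

(2.033) / (1.265 × 10⁻¹²) = 1.60711 × 10¹² A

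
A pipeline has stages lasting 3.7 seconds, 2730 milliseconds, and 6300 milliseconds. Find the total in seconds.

In seconds:
  3.7 seconds → 3.7
  2730 milliseconds = 2730e-3 seconds = 2.73
  6300 milliseconds = 6300e-3 seconds = 6.3
Sum: 3.7 + 2.73 + 6.3 = 12.73

12.73 seconds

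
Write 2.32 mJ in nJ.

milli = 10^-3, nano = 10^-9; factor is 10^6.
2.32 × 10^6 = 2320000

2320000 nJ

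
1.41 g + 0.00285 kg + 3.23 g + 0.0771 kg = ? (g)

In g:
  1.41 g → 1.41
  0.00285 kg = 0.00285 × 10³ g = 2.85
  3.23 g → 3.23
  0.0771 kg = 0.0771 × 10³ g = 77.1
Sum: 1.41 + 2.85 + 3.23 + 77.1 = 84.59

84.59 g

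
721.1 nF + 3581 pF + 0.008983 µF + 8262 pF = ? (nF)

In nF:
  721.1 nF → 721.1
  3581 pF = 3581 × 10⁻³ nF = 3.581
  0.008983 µF = 0.008983 × 10³ nF = 8.983
  8262 pF = 8262 × 10⁻³ nF = 8.262
Sum: 721.1 + 3.581 + 8.983 + 8.262 = 741.926

741.926 nF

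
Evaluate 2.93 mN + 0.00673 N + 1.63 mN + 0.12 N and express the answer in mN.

131.29 mN

In mN:
  2.93 mN → 2.93
  0.00673 N = 0.00673 × 10^3 mN = 6.73
  1.63 mN → 1.63
  0.12 N = 0.12 × 10^3 mN = 120
Sum: 2.93 + 6.73 + 1.63 + 120 = 131.29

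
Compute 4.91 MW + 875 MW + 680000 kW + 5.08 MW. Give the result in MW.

In MW:
  4.91 MW → 4.91
  875 MW → 875
  680000 kW = 680000 × 10⁻³ MW = 680
  5.08 MW → 5.08
Sum: 4.91 + 875 + 680 + 5.08 = 1564.99

1564.99 MW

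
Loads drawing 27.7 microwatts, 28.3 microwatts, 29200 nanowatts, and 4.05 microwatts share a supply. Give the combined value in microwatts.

In microwatts:
  27.7 microwatts → 27.7
  28.3 microwatts → 28.3
  29200 nanowatts = 29200e-3 microwatts = 29.2
  4.05 microwatts → 4.05
Sum: 27.7 + 28.3 + 29.2 + 4.05 = 89.25

89.25 microwatts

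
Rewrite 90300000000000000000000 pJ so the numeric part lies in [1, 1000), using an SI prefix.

90.3 GJ

= 90.3 × 10⁹ J; 10⁹ is giga.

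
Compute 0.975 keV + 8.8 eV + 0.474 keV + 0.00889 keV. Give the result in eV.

1466.69 eV

In eV:
  0.975 keV = 0.975 × 10^3 eV = 975
  8.8 eV → 8.8
  0.474 keV = 0.474 × 10^3 eV = 474
  0.00889 keV = 0.00889 × 10^3 eV = 8.89
Sum: 975 + 8.8 + 474 + 8.89 = 1466.69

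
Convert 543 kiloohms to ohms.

543000 ohms

kilo = 10^3, (no prefix) = 10^0; factor is 10^3.
543 × 10^3 = 543000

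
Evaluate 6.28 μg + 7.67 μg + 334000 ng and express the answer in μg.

In μg:
  6.28 μg → 6.28
  7.67 μg → 7.67
  334000 ng = 334000e-3 μg = 334
Sum: 6.28 + 7.67 + 334 = 347.95

347.95 μg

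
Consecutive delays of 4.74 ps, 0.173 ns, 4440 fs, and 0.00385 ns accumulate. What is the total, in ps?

186.03 ps

In ps:
  4.74 ps → 4.74
  0.173 ns = 0.173e3 ps = 173
  4440 fs = 4440e-3 ps = 4.44
  0.00385 ns = 0.00385e3 ps = 3.85
Sum: 4.74 + 173 + 4.44 + 3.85 = 186.03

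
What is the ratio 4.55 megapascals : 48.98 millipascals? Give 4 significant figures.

92900000

(4.55 × 10⁶) / (48.98 × 10⁻³) = 0.092895 × 10⁹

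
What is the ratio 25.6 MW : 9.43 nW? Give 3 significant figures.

2710000000000000

(25.6e6) / (9.43e-9) = 2.715e15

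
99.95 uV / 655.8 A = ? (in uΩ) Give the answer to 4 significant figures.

0.1524 uΩ

(99.95e-6) / (655.8) = 0.152409e-6 Ω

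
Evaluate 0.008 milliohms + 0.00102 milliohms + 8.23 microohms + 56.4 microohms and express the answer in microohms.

In microohms:
  0.008 milliohms = 0.008 × 10^3 microohms = 8
  0.00102 milliohms = 0.00102 × 10^3 microohms = 1.02
  8.23 microohms → 8.23
  56.4 microohms → 56.4
Sum: 8 + 1.02 + 8.23 + 56.4 = 73.65

73.65 microohms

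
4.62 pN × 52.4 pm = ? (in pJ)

4.62e-12 × 52.4e-12 = 242.088e-24 J

0.000000000242088 pJ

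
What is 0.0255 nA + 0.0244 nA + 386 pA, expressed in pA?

In pA:
  0.0255 nA = 0.0255e3 pA = 25.5
  0.0244 nA = 0.0244e3 pA = 24.4
  386 pA → 386
Sum: 25.5 + 24.4 + 386 = 435.9

435.9 pA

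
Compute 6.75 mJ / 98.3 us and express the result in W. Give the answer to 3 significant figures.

68.7 W

(6.75e-3) / (98.3e-6) = 0.068667e3 W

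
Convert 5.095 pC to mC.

pico = 10⁻¹², milli = 10⁻³; factor is 10⁻⁹.
5.095 × 10⁻⁹ = 0.000000005095

0.000000005095 mC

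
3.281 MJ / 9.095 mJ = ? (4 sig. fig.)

360700000

(3.281 × 10⁶) / (9.095 × 10⁻³) = 0.36075 × 10⁹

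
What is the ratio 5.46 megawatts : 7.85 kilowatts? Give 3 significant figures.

(5.46 × 10^6) / (7.85 × 10^3) = 0.6955 × 10^3

696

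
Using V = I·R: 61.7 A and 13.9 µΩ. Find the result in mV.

61.7 × 13.9e-6 = 857.63e-6 V

0.85763 mV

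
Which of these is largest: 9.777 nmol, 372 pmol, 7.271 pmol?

9.777 nmol = 0.000000009777 mol
372 pmol = 0.000000000372 mol
7.271 pmol = 0.000000000007271 mol

9.777 nmol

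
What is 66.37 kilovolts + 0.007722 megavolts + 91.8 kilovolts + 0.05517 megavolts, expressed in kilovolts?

221.062 kilovolts

In kilovolts:
  66.37 kilovolts → 66.37
  0.007722 megavolts = 0.007722e3 kilovolts = 7.722
  91.8 kilovolts → 91.8
  0.05517 megavolts = 0.05517e3 kilovolts = 55.17
Sum: 66.37 + 7.722 + 91.8 + 55.17 = 221.062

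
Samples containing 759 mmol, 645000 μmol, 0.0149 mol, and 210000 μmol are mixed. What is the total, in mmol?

1628.9 mmol

In mmol:
  759 mmol → 759
  645000 μmol = 645000 × 10^-3 mmol = 645
  0.0149 mol = 0.0149 × 10^3 mmol = 14.9
  210000 μmol = 210000 × 10^-3 mmol = 210
Sum: 759 + 645 + 14.9 + 210 = 1628.9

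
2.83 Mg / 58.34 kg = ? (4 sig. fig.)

(2.83e6) / (58.34e3) = 0.048509e3

48.51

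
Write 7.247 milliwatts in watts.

0.007247 watts

milli = 10⁻³, (no prefix) = 10⁰; factor is 10⁻³.
7.247 × 10⁻³ = 0.007247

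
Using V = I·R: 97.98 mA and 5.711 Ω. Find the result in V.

97.98 × 10⁻³ × 5.711 = 559.56378 × 10⁻³ V

0.55956378 V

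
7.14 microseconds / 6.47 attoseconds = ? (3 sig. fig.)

1100000000000

(7.14 × 10^-6) / (6.47 × 10^-18) = 1.104 × 10^12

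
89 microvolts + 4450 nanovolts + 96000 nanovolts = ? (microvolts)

189.45 microvolts

In microvolts:
  89 microvolts → 89
  4450 nanovolts = 4450 × 10⁻³ microvolts = 4.45
  96000 nanovolts = 96000 × 10⁻³ microvolts = 96
Sum: 89 + 4.45 + 96 = 189.45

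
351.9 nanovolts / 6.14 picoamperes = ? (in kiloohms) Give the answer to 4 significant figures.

(351.9 × 10^-9) / (6.14 × 10^-12) = 57.3127 × 10^3 Ω

57.31 kiloohms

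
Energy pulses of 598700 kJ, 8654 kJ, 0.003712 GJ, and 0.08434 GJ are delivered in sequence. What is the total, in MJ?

In MJ:
  598700 kJ = 598700 × 10^-3 MJ = 598.7
  8654 kJ = 8654 × 10^-3 MJ = 8.654
  0.003712 GJ = 0.003712 × 10^3 MJ = 3.712
  0.08434 GJ = 0.08434 × 10^3 MJ = 84.34
Sum: 598.7 + 8.654 + 3.712 + 84.34 = 695.406

695.406 MJ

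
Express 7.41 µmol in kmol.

micro = 1e-6, kilo = 1e3; factor is 1e-9.
7.41 × 1e-9 = 0.00000000741

0.00000000741 kmol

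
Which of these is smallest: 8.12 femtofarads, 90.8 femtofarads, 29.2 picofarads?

8.12 femtofarads = 0.00000000000000812 farads
90.8 femtofarads = 0.0000000000000908 farads
29.2 picofarads = 0.0000000000292 farads

8.12 femtofarads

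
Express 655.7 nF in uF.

nano = 10^-9, micro = 10^-6; factor is 10^-3.
655.7 × 10^-3 = 0.6557

0.6557 uF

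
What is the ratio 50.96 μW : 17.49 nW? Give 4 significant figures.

2914

(50.96 × 10^-6) / (17.49 × 10^-9) = 2.9137 × 10^3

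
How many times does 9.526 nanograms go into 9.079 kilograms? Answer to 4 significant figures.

(9.079 × 10³) / (9.526 × 10⁻⁹) = 0.95308 × 10¹²

953100000000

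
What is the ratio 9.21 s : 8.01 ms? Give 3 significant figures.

1150

(9.21) / (8.01e-3) = 1.15e3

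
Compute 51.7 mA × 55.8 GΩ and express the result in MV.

2884.86 MV

51.7e-3 × 55.8e9 = 2884.86e6 V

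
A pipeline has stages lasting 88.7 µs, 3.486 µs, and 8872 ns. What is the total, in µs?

In µs:
  88.7 µs → 88.7
  3.486 µs → 3.486
  8872 ns = 8872 × 10⁻³ µs = 8.872
Sum: 88.7 + 3.486 + 8.872 = 101.058

101.058 µs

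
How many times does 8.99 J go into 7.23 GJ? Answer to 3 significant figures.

804000000

(7.23 × 10⁹) / (8.99) = 0.8042 × 10⁹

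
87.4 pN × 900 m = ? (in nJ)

78.66 nJ

87.4 × 10^-12 × 900 = 78660 × 10^-12 J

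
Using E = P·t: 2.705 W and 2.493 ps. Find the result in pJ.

2.705 × 2.493 × 10⁻¹² = 6.743565 × 10⁻¹² J

6.743565 pJ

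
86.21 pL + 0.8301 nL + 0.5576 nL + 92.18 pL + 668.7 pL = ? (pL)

2234.79 pL

In pL:
  86.21 pL → 86.21
  0.8301 nL = 0.8301e3 pL = 830.1
  0.5576 nL = 0.5576e3 pL = 557.6
  92.18 pL → 92.18
  668.7 pL → 668.7
Sum: 86.21 + 830.1 + 557.6 + 92.18 + 668.7 = 2234.79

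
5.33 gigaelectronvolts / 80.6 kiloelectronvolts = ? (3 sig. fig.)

(5.33 × 10⁹) / (80.6 × 10³) = 0.06613 × 10⁶

66100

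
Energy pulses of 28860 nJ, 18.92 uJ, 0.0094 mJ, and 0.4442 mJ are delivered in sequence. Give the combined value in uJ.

In uJ:
  28860 nJ = 28860 × 10⁻³ uJ = 28.86
  18.92 uJ → 18.92
  0.0094 mJ = 0.0094 × 10³ uJ = 9.4
  0.4442 mJ = 0.4442 × 10³ uJ = 444.2
Sum: 28.86 + 18.92 + 9.4 + 444.2 = 501.38

501.38 uJ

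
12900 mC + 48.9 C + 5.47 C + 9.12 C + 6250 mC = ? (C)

82.64 C

In C:
  12900 mC = 12900 × 10^-3 C = 12.9
  48.9 C → 48.9
  5.47 C → 5.47
  9.12 C → 9.12
  6250 mC = 6250 × 10^-3 C = 6.25
Sum: 12.9 + 48.9 + 5.47 + 9.12 + 6.25 = 82.64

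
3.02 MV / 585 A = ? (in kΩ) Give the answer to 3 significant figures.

(3.02 × 10⁶) / (585) = 0.0051624 × 10⁶ Ω

5.16 kΩ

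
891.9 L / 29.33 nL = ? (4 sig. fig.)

(891.9) / (29.33 × 10^-9) = 30.409 × 10^9

30410000000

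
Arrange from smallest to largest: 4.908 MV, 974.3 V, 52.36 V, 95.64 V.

4.908 MV = 4908000 V
974.3 V = 974.3 V
52.36 V = 52.36 V
95.64 V = 95.64 V

52.36 V < 95.64 V < 974.3 V < 4.908 MV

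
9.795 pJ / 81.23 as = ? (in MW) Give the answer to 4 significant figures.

0.1206 MW

(9.795e-12) / (81.23e-18) = 0.120584e6 W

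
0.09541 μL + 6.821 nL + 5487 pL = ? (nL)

107.718 nL

In nL:
  0.09541 μL = 0.09541 × 10³ nL = 95.41
  6.821 nL → 6.821
  5487 pL = 5487 × 10⁻³ nL = 5.487
Sum: 95.41 + 6.821 + 5.487 = 107.718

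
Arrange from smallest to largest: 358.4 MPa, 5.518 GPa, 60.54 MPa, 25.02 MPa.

358.4 MPa = 358400000 Pa
5.518 GPa = 5518000000 Pa
60.54 MPa = 60540000 Pa
25.02 MPa = 25020000 Pa

25.02 MPa < 60.54 MPa < 358.4 MPa < 5.518 GPa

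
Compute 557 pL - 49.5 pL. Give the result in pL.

507.5 pL

In pL:
  557 pL → 557
  49.5 pL → 49.5
Difference: 557 - 49.5 = 507.5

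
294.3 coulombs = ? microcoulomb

294300000 microcoulombs

(no prefix) = 10^0, micro = 10^-6; factor is 10^6.
294.3 × 10^6 = 294300000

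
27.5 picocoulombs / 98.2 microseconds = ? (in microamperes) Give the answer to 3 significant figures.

0.280 microamperes

(27.5 × 10⁻¹²) / (98.2 × 10⁻⁶) = 0.28004 × 10⁻⁶ A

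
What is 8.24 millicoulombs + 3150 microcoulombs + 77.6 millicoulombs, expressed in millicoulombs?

88.99 millicoulombs

In millicoulombs:
  8.24 millicoulombs → 8.24
  3150 microcoulombs = 3150 × 10⁻³ millicoulombs = 3.15
  77.6 millicoulombs → 77.6
Sum: 8.24 + 3.15 + 77.6 = 88.99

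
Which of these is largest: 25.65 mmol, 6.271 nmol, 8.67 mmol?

25.65 mmol = 0.02565 mol
6.271 nmol = 0.000000006271 mol
8.67 mmol = 0.00867 mol

25.65 mmol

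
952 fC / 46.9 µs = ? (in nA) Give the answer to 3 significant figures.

(952 × 10^-15) / (46.9 × 10^-6) = 20.299 × 10^-9 A

20.3 nA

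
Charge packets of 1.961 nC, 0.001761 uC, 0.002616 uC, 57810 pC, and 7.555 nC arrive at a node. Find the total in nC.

In nC:
  1.961 nC → 1.961
  0.001761 uC = 0.001761e3 nC = 1.761
  0.002616 uC = 0.002616e3 nC = 2.616
  57810 pC = 57810e-3 nC = 57.81
  7.555 nC → 7.555
Sum: 1.961 + 1.761 + 2.616 + 57.81 + 7.555 = 71.703

71.703 nC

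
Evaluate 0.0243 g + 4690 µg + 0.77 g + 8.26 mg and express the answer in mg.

In mg:
  0.0243 g = 0.0243e3 mg = 24.3
  4690 µg = 4690e-3 mg = 4.69
  0.77 g = 0.77e3 mg = 770
  8.26 mg → 8.26
Sum: 24.3 + 4.69 + 770 + 8.26 = 807.25

807.25 mg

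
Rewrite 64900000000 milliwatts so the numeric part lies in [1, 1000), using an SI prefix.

64.9 megawatts

= 64.9 × 10⁶ watts; 10⁶ is mega.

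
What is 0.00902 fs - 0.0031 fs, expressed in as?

In as:
  0.00902 fs = 0.00902 × 10^3 as = 9.02
  0.0031 fs = 0.0031 × 10^3 as = 3.1
Difference: 9.02 - 3.1 = 5.92

5.92 as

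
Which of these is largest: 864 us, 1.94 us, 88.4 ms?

88.4 ms

864 us = 0.000864 s
1.94 us = 0.00000194 s
88.4 ms = 0.0884 s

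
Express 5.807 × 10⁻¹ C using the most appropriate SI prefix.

580.7 mC

= 580.7 × 10⁻³ C; 10⁻³ is milli.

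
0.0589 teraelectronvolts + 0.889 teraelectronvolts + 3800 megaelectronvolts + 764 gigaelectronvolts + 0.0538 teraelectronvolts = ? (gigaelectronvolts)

1769.5 gigaelectronvolts

In gigaelectronvolts:
  0.0589 teraelectronvolts = 0.0589 × 10³ gigaelectronvolts = 58.9
  0.889 teraelectronvolts = 0.889 × 10³ gigaelectronvolts = 889
  3800 megaelectronvolts = 3800 × 10⁻³ gigaelectronvolts = 3.8
  764 gigaelectronvolts → 764
  0.0538 teraelectronvolts = 0.0538 × 10³ gigaelectronvolts = 53.8
Sum: 58.9 + 889 + 3.8 + 764 + 53.8 = 1769.5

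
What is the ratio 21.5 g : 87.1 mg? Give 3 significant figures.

(21.5) / (87.1 × 10^-3) = 0.2468 × 10^3

247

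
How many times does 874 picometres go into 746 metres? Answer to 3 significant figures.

(746) / (874 × 10⁻¹²) = 0.8535 × 10¹²

854000000000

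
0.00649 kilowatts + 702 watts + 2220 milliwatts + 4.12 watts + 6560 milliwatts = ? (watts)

721.39 watts

In watts:
  0.00649 kilowatts = 0.00649 × 10^3 watts = 6.49
  702 watts → 702
  2220 milliwatts = 2220 × 10^-3 watts = 2.22
  4.12 watts → 4.12
  6560 milliwatts = 6560 × 10^-3 watts = 6.56
Sum: 6.49 + 702 + 2.22 + 4.12 + 6.56 = 721.39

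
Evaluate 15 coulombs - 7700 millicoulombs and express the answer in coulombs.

In coulombs:
  15 coulombs → 15
  7700 millicoulombs = 7700 × 10^-3 coulombs = 7.7
Difference: 15 - 7.7 = 7.3

7.3 coulombs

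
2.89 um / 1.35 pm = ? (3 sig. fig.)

2140000

(2.89 × 10⁻⁶) / (1.35 × 10⁻¹²) = 2.141 × 10⁶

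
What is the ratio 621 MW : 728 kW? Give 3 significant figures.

853

(621 × 10⁶) / (728 × 10³) = 0.853 × 10³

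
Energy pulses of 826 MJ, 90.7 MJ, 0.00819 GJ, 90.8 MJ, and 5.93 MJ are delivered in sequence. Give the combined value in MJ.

In MJ:
  826 MJ → 826
  90.7 MJ → 90.7
  0.00819 GJ = 0.00819 × 10^3 MJ = 8.19
  90.8 MJ → 90.8
  5.93 MJ → 5.93
Sum: 826 + 90.7 + 8.19 + 90.8 + 5.93 = 1021.62

1021.62 MJ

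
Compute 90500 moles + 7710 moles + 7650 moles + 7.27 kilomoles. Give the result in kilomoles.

In kilomoles:
  90500 moles = 90500e-3 kilomoles = 90.5
  7710 moles = 7710e-3 kilomoles = 7.71
  7650 moles = 7650e-3 kilomoles = 7.65
  7.27 kilomoles → 7.27
Sum: 90.5 + 7.71 + 7.65 + 7.27 = 113.13

113.13 kilomoles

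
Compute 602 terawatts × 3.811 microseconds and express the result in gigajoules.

602e12 × 3.811e-6 = 2294.222e6 J

2.294222 gigajoules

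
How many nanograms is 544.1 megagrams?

544100000000000000 nanograms

mega = 10⁶, nano = 10⁻⁹; factor is 10¹⁵.
544.1 × 10¹⁵ = 544100000000000000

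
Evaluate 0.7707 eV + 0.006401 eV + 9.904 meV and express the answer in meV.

787.005 meV

In meV:
  0.7707 eV = 0.7707 × 10^3 meV = 770.7
  0.006401 eV = 0.006401 × 10^3 meV = 6.401
  9.904 meV → 9.904
Sum: 770.7 + 6.401 + 9.904 = 787.005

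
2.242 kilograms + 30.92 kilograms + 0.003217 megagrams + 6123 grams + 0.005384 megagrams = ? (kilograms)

In kilograms:
  2.242 kilograms → 2.242
  30.92 kilograms → 30.92
  0.003217 megagrams = 0.003217e3 kilograms = 3.217
  6123 grams = 6123e-3 kilograms = 6.123
  0.005384 megagrams = 0.005384e3 kilograms = 5.384
Sum: 2.242 + 30.92 + 3.217 + 6.123 + 5.384 = 47.886

47.886 kilograms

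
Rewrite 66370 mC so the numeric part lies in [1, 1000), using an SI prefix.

66.37 C

= 66.37 C; mantissa already in [1, 1000).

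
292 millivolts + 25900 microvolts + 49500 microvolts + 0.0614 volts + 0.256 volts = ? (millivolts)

684.8 millivolts

In millivolts:
  292 millivolts → 292
  25900 microvolts = 25900 × 10^-3 millivolts = 25.9
  49500 microvolts = 49500 × 10^-3 millivolts = 49.5
  0.0614 volts = 0.0614 × 10^3 millivolts = 61.4
  0.256 volts = 0.256 × 10^3 millivolts = 256
Sum: 292 + 25.9 + 49.5 + 61.4 + 256 = 684.8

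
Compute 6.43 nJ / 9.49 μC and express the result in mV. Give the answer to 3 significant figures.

0.678 mV

(6.43 × 10⁻⁹) / (9.49 × 10⁻⁶) = 0.67756 × 10⁻³ V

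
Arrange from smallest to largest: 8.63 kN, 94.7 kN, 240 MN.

8.63 kN < 94.7 kN < 240 MN

8.63 kN = 8630 N
94.7 kN = 94700 N
240 MN = 240000000 N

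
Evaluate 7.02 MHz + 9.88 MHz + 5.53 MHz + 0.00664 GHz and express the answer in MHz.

In MHz:
  7.02 MHz → 7.02
  9.88 MHz → 9.88
  5.53 MHz → 5.53
  0.00664 GHz = 0.00664 × 10^3 MHz = 6.64
Sum: 7.02 + 9.88 + 5.53 + 6.64 = 29.07

29.07 MHz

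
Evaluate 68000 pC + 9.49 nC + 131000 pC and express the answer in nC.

In nC:
  68000 pC = 68000e-3 nC = 68
  9.49 nC → 9.49
  131000 pC = 131000e-3 nC = 131
Sum: 68 + 9.49 + 131 = 208.49

208.49 nC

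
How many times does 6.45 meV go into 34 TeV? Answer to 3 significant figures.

(34e12) / (6.45e-3) = 5.271e15

5270000000000000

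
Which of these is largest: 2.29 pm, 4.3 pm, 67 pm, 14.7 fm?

2.29 pm = 0.00000000000229 m
4.3 pm = 0.0000000000043 m
67 pm = 0.000000000067 m
14.7 fm = 0.0000000000000147 m

67 pm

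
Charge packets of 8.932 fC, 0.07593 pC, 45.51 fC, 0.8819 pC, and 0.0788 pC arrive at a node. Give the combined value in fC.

1091.072 fC

In fC:
  8.932 fC → 8.932
  0.07593 pC = 0.07593 × 10^3 fC = 75.93
  45.51 fC → 45.51
  0.8819 pC = 0.8819 × 10^3 fC = 881.9
  0.0788 pC = 0.0788 × 10^3 fC = 78.8
Sum: 8.932 + 75.93 + 45.51 + 881.9 + 78.8 = 1091.072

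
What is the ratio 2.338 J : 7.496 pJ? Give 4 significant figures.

311900000000

(2.338) / (7.496e-12) = 0.3119e12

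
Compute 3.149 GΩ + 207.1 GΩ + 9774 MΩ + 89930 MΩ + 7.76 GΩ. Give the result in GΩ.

317.713 GΩ

In GΩ:
  3.149 GΩ → 3.149
  207.1 GΩ → 207.1
  9774 MΩ = 9774e-3 GΩ = 9.774
  89930 MΩ = 89930e-3 GΩ = 89.93
  7.76 GΩ → 7.76
Sum: 3.149 + 207.1 + 9.774 + 89.93 + 7.76 = 317.713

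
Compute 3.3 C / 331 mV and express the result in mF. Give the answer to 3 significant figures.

9970 mF

(3.3) / (331 × 10⁻³) = 0.0099698 × 10³ F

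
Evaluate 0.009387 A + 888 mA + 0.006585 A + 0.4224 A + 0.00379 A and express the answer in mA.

In mA:
  0.009387 A = 0.009387 × 10^3 mA = 9.387
  888 mA → 888
  0.006585 A = 0.006585 × 10^3 mA = 6.585
  0.4224 A = 0.4224 × 10^3 mA = 422.4
  0.00379 A = 0.00379 × 10^3 mA = 3.79
Sum: 9.387 + 888 + 6.585 + 422.4 + 3.79 = 1330.162

1330.162 mA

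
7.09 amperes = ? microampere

(no prefix) = 10⁰, micro = 10⁻⁶; factor is 10⁶.
7.09 × 10⁶ = 7090000

7090000 microamperes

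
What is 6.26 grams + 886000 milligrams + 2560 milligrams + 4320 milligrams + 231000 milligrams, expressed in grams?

In grams:
  6.26 grams → 6.26
  886000 milligrams = 886000 × 10^-3 grams = 886
  2560 milligrams = 2560 × 10^-3 grams = 2.56
  4320 milligrams = 4320 × 10^-3 grams = 4.32
  231000 milligrams = 231000 × 10^-3 grams = 231
Sum: 6.26 + 886 + 2.56 + 4.32 + 231 = 1130.14

1130.14 grams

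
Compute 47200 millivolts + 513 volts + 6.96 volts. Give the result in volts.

In volts:
  47200 millivolts = 47200 × 10^-3 volts = 47.2
  513 volts → 513
  6.96 volts → 6.96
Sum: 47.2 + 513 + 6.96 = 567.16

567.16 volts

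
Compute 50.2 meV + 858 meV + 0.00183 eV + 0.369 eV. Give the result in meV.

In meV:
  50.2 meV → 50.2
  858 meV → 858
  0.00183 eV = 0.00183 × 10^3 meV = 1.83
  0.369 eV = 0.369 × 10^3 meV = 369
Sum: 50.2 + 858 + 1.83 + 369 = 1279.03

1279.03 meV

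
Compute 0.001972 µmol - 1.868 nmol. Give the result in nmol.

In nmol:
  0.001972 µmol = 0.001972e3 nmol = 1.972
  1.868 nmol → 1.868
Difference: 1.972 - 1.868 = 0.104

0.104 nmol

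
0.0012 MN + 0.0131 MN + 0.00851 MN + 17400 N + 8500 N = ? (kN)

In kN:
  0.0012 MN = 0.0012 × 10³ kN = 1.2
  0.0131 MN = 0.0131 × 10³ kN = 13.1
  0.00851 MN = 0.00851 × 10³ kN = 8.51
  17400 N = 17400 × 10⁻³ kN = 17.4
  8500 N = 8500 × 10⁻³ kN = 8.5
Sum: 1.2 + 13.1 + 8.51 + 17.4 + 8.5 = 48.71

48.71 kN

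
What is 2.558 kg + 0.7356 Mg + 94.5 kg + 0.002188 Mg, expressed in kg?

834.846 kg

In kg:
  2.558 kg → 2.558
  0.7356 Mg = 0.7356 × 10^3 kg = 735.6
  94.5 kg → 94.5
  0.002188 Mg = 0.002188 × 10^3 kg = 2.188
Sum: 2.558 + 735.6 + 94.5 + 2.188 = 834.846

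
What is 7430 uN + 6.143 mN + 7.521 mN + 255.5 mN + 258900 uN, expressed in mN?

In mN:
  7430 uN = 7430 × 10⁻³ mN = 7.43
  6.143 mN → 6.143
  7.521 mN → 7.521
  255.5 mN → 255.5
  258900 uN = 258900 × 10⁻³ mN = 258.9
Sum: 7.43 + 6.143 + 7.521 + 255.5 + 258.9 = 535.494

535.494 mN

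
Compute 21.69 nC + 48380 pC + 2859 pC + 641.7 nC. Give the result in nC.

In nC:
  21.69 nC → 21.69
  48380 pC = 48380 × 10⁻³ nC = 48.38
  2859 pC = 2859 × 10⁻³ nC = 2.859
  641.7 nC → 641.7
Sum: 21.69 + 48.38 + 2.859 + 641.7 = 714.629

714.629 nC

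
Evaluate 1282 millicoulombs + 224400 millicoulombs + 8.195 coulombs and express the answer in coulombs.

In coulombs:
  1282 millicoulombs = 1282 × 10⁻³ coulombs = 1.282
  224400 millicoulombs = 224400 × 10⁻³ coulombs = 224.4
  8.195 coulombs → 8.195
Sum: 1.282 + 224.4 + 8.195 = 233.877

233.877 coulombs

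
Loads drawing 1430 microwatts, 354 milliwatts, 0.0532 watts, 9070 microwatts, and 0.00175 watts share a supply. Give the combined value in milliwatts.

In milliwatts:
  1430 microwatts = 1430e-3 milliwatts = 1.43
  354 milliwatts → 354
  0.0532 watts = 0.0532e3 milliwatts = 53.2
  9070 microwatts = 9070e-3 milliwatts = 9.07
  0.00175 watts = 0.00175e3 milliwatts = 1.75
Sum: 1.43 + 354 + 53.2 + 9.07 + 1.75 = 419.45

419.45 milliwatts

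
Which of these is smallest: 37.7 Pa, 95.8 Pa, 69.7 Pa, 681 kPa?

37.7 Pa

37.7 Pa = 37.7 Pa
95.8 Pa = 95.8 Pa
69.7 Pa = 69.7 Pa
681 kPa = 681000 Pa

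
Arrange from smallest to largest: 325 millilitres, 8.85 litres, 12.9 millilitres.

12.9 millilitres < 325 millilitres < 8.85 litres

325 millilitres = 0.325 litres
8.85 litres = 8.85 litres
12.9 millilitres = 0.0129 litres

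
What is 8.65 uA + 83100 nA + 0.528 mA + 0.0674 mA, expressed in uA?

687.15 uA

In uA:
  8.65 uA → 8.65
  83100 nA = 83100 × 10⁻³ uA = 83.1
  0.528 mA = 0.528 × 10³ uA = 528
  0.0674 mA = 0.0674 × 10³ uA = 67.4
Sum: 8.65 + 83.1 + 528 + 67.4 = 687.15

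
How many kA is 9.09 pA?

0.00000000000000909 kA

pico = 10^-12, kilo = 10^3; factor is 10^-15.
9.09 × 10^-15 = 0.00000000000000909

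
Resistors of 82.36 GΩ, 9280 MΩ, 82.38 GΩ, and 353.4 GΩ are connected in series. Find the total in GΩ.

In GΩ:
  82.36 GΩ → 82.36
  9280 MΩ = 9280e-3 GΩ = 9.28
  82.38 GΩ → 82.38
  353.4 GΩ → 353.4
Sum: 82.36 + 9.28 + 82.38 + 353.4 = 527.42

527.42 GΩ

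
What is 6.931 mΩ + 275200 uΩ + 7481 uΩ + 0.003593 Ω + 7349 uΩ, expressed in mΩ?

300.554 mΩ

In mΩ:
  6.931 mΩ → 6.931
  275200 uΩ = 275200e-3 mΩ = 275.2
  7481 uΩ = 7481e-3 mΩ = 7.481
  0.003593 Ω = 0.003593e3 mΩ = 3.593
  7349 uΩ = 7349e-3 mΩ = 7.349
Sum: 6.931 + 275.2 + 7.481 + 3.593 + 7.349 = 300.554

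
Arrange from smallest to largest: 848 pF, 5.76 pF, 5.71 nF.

5.76 pF < 848 pF < 5.71 nF

848 pF = 0.000000000848 F
5.76 pF = 0.00000000000576 F
5.71 nF = 0.00000000571 F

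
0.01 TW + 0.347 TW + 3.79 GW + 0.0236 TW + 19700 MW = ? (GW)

In GW:
  0.01 TW = 0.01e3 GW = 10
  0.347 TW = 0.347e3 GW = 347
  3.79 GW → 3.79
  0.0236 TW = 0.0236e3 GW = 23.6
  19700 MW = 19700e-3 GW = 19.7
Sum: 10 + 347 + 3.79 + 23.6 + 19.7 = 404.09

404.09 GW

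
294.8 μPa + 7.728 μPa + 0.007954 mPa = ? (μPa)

In μPa:
  294.8 μPa → 294.8
  7.728 μPa → 7.728
  0.007954 mPa = 0.007954 × 10³ μPa = 7.954
Sum: 294.8 + 7.728 + 7.954 = 310.482

310.482 μPa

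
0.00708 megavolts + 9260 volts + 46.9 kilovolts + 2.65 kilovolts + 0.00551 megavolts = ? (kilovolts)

71.4 kilovolts

In kilovolts:
  0.00708 megavolts = 0.00708 × 10³ kilovolts = 7.08
  9260 volts = 9260 × 10⁻³ kilovolts = 9.26
  46.9 kilovolts → 46.9
  2.65 kilovolts → 2.65
  0.00551 megavolts = 0.00551 × 10³ kilovolts = 5.51
Sum: 7.08 + 9.26 + 46.9 + 2.65 + 5.51 = 71.4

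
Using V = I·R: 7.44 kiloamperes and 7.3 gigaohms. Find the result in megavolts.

7.44e3 × 7.3e9 = 54.312e12 V

54312000 megavolts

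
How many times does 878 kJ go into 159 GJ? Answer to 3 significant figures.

181000

(159 × 10⁹) / (878 × 10³) = 0.1811 × 10⁶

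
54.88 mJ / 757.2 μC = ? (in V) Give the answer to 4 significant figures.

72.48 V

(54.88 × 10⁻³) / (757.2 × 10⁻⁶) = 0.0724775 × 10³ V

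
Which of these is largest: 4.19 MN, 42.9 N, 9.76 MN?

4.19 MN = 4190000 N
42.9 N = 42.9 N
9.76 MN = 9760000 N

9.76 MN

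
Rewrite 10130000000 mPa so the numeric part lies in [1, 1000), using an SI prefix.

10.13 MPa

= 10.13e6 Pa; 1e6 is mega.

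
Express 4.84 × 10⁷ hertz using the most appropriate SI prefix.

48.4 megahertz

= 48.4 × 10⁶ hertz; 10⁶ is mega.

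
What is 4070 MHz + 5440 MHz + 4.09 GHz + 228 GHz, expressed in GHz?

In GHz:
  4070 MHz = 4070e-3 GHz = 4.07
  5440 MHz = 5440e-3 GHz = 5.44
  4.09 GHz → 4.09
  228 GHz → 228
Sum: 4.07 + 5.44 + 4.09 + 228 = 241.6

241.6 GHz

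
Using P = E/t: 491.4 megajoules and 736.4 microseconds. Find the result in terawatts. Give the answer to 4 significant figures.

0.6673 terawatts

(491.4 × 10⁶) / (736.4 × 10⁻⁶) = 0.6673 × 10¹² W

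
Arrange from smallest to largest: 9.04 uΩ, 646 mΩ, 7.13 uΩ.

9.04 uΩ = 0.00000904 Ω
646 mΩ = 0.646 Ω
7.13 uΩ = 0.00000713 Ω

7.13 uΩ < 9.04 uΩ < 646 mΩ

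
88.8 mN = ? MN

0.0000000888 MN

milli = 10^-3, mega = 10^6; factor is 10^-9.
88.8 × 10^-9 = 0.0000000888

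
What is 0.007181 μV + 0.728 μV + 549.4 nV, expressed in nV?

In nV:
  0.007181 μV = 0.007181e3 nV = 7.181
  0.728 μV = 0.728e3 nV = 728
  549.4 nV → 549.4
Sum: 7.181 + 728 + 549.4 = 1284.581

1284.581 nV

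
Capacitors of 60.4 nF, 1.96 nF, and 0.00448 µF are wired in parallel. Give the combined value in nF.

66.84 nF

In nF:
  60.4 nF → 60.4
  1.96 nF → 1.96
  0.00448 µF = 0.00448 × 10³ nF = 4.48
Sum: 60.4 + 1.96 + 4.48 = 66.84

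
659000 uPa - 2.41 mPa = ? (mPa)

In mPa:
  659000 uPa = 659000 × 10^-3 mPa = 659
  2.41 mPa → 2.41
Difference: 659 - 2.41 = 656.59

656.59 mPa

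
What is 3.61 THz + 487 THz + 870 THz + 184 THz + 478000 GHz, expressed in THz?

2022.61 THz

In THz:
  3.61 THz → 3.61
  487 THz → 487
  870 THz → 870
  184 THz → 184
  478000 GHz = 478000 × 10^-3 THz = 478
Sum: 3.61 + 487 + 870 + 184 + 478 = 2022.61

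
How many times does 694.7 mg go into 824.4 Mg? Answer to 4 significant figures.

(824.4 × 10⁶) / (694.7 × 10⁻³) = 1.1867 × 10⁹

1187000000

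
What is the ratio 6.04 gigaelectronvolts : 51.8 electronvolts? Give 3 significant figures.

(6.04e9) / (51.8) = 0.1166e9

117000000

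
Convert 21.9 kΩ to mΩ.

21900000 mΩ

kilo = 1e3, milli = 1e-3; factor is 1e6.
21.9 × 1e6 = 21900000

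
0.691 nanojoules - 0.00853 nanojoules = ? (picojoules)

682.47 picojoules

In picojoules:
  0.691 nanojoules = 0.691 × 10^3 picojoules = 691
  0.00853 nanojoules = 0.00853 × 10^3 picojoules = 8.53
Difference: 691 - 8.53 = 682.47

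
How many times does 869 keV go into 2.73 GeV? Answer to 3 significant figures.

3140

(2.73 × 10⁹) / (869 × 10³) = 0.003142 × 10⁶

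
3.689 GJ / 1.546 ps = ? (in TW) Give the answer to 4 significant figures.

2386000000 TW

(3.689 × 10^9) / (1.546 × 10^-12) = 2.38616 × 10^21 W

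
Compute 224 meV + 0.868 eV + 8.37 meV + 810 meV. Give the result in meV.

1910.37 meV

In meV:
  224 meV → 224
  0.868 eV = 0.868 × 10³ meV = 868
  8.37 meV → 8.37
  810 meV → 810
Sum: 224 + 868 + 8.37 + 810 = 1910.37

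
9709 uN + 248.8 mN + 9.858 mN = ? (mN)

268.367 mN

In mN:
  9709 uN = 9709 × 10⁻³ mN = 9.709
  248.8 mN → 248.8
  9.858 mN → 9.858
Sum: 9.709 + 248.8 + 9.858 = 268.367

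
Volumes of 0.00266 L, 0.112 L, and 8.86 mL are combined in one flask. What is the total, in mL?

123.52 mL

In mL:
  0.00266 L = 0.00266e3 mL = 2.66
  0.112 L = 0.112e3 mL = 112
  8.86 mL → 8.86
Sum: 2.66 + 112 + 8.86 = 123.52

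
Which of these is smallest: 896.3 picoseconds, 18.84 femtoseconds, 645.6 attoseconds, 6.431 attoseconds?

6.431 attoseconds

896.3 picoseconds = 0.0000000008963 seconds
18.84 femtoseconds = 0.00000000000001884 seconds
645.6 attoseconds = 0.0000000000000006456 seconds
6.431 attoseconds = 0.000000000000000006431 seconds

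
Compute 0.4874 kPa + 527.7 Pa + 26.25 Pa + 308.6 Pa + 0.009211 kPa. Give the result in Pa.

In Pa:
  0.4874 kPa = 0.4874 × 10^3 Pa = 487.4
  527.7 Pa → 527.7
  26.25 Pa → 26.25
  308.6 Pa → 308.6
  0.009211 kPa = 0.009211 × 10^3 Pa = 9.211
Sum: 487.4 + 527.7 + 26.25 + 308.6 + 9.211 = 1359.161

1359.161 Pa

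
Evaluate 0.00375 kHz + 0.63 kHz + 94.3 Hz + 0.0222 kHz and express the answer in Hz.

750.25 Hz

In Hz:
  0.00375 kHz = 0.00375e3 Hz = 3.75
  0.63 kHz = 0.63e3 Hz = 630
  94.3 Hz → 94.3
  0.0222 kHz = 0.0222e3 Hz = 22.2
Sum: 3.75 + 630 + 94.3 + 22.2 = 750.25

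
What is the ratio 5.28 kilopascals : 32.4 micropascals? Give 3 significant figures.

163000000

(5.28e3) / (32.4e-6) = 0.163e9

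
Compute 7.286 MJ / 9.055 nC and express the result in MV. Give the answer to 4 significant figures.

804600000 MV

(7.286 × 10⁶) / (9.055 × 10⁻⁹) = 0.804638 × 10¹⁵ V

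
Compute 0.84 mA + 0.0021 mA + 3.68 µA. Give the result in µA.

In µA:
  0.84 mA = 0.84 × 10^3 µA = 840
  0.0021 mA = 0.0021 × 10^3 µA = 2.1
  3.68 µA → 3.68
Sum: 840 + 2.1 + 3.68 = 845.78

845.78 µA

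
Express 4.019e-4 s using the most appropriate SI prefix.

401.9 us

= 401.9e-6 s; 1e-6 is micro.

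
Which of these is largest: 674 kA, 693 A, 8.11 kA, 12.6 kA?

674 kA = 674000 A
693 A = 693 A
8.11 kA = 8110 A
12.6 kA = 12600 A

674 kA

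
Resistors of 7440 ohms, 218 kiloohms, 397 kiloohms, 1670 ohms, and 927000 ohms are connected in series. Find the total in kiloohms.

In kiloohms:
  7440 ohms = 7440e-3 kiloohms = 7.44
  218 kiloohms → 218
  397 kiloohms → 397
  1670 ohms = 1670e-3 kiloohms = 1.67
  927000 ohms = 927000e-3 kiloohms = 927
Sum: 7.44 + 218 + 397 + 1.67 + 927 = 1551.11

1551.11 kiloohms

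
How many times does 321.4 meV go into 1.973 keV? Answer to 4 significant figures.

6139

(1.973e3) / (321.4e-3) = 0.0061388e6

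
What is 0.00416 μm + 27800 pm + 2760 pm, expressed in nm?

34.72 nm

In nm:
  0.00416 μm = 0.00416e3 nm = 4.16
  27800 pm = 27800e-3 nm = 27.8
  2760 pm = 2760e-3 nm = 2.76
Sum: 4.16 + 27.8 + 2.76 = 34.72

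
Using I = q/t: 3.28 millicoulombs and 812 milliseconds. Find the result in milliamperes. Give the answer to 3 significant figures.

4.04 milliamperes

(3.28e-3) / (812e-3) = 0.0040394 A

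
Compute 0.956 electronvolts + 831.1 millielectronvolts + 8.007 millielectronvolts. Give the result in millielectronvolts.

1795.107 millielectronvolts

In millielectronvolts:
  0.956 electronvolts = 0.956e3 millielectronvolts = 956
  831.1 millielectronvolts → 831.1
  8.007 millielectronvolts → 8.007
Sum: 956 + 831.1 + 8.007 = 1795.107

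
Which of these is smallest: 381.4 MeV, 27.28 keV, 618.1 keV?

381.4 MeV = 381400000 eV
27.28 keV = 27280 eV
618.1 keV = 618100 eV

27.28 keV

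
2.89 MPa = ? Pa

mega = 10⁶, (no prefix) = 10⁰; factor is 10⁶.
2.89 × 10⁶ = 2890000

2890000 Pa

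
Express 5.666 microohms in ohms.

micro = 1e-6, (no prefix) = 1e0; factor is 1e-6.
5.666 × 1e-6 = 0.000005666

0.000005666 ohms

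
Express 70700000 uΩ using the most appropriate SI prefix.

= 70.7 Ω; mantissa already in [1, 1000).

70.7 Ω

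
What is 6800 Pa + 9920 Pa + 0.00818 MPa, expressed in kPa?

24.9 kPa

In kPa:
  6800 Pa = 6800 × 10⁻³ kPa = 6.8
  9920 Pa = 9920 × 10⁻³ kPa = 9.92
  0.00818 MPa = 0.00818 × 10³ kPa = 8.18
Sum: 6.8 + 9.92 + 8.18 = 24.9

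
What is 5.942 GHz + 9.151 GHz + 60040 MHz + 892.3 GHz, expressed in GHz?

967.433 GHz

In GHz:
  5.942 GHz → 5.942
  9.151 GHz → 9.151
  60040 MHz = 60040e-3 GHz = 60.04
  892.3 GHz → 892.3
Sum: 5.942 + 9.151 + 60.04 + 892.3 = 967.433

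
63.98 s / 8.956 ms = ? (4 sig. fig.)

7144

(63.98) / (8.956 × 10^-3) = 7.1438 × 10^3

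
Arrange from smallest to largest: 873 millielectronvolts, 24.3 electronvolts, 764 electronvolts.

873 millielectronvolts < 24.3 electronvolts < 764 electronvolts

873 millielectronvolts = 0.873 electronvolts
24.3 electronvolts = 24.3 electronvolts
764 electronvolts = 764 electronvolts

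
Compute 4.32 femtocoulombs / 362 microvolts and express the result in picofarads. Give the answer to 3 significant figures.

11.9 picofarads

(4.32e-15) / (362e-6) = 0.011934e-9 F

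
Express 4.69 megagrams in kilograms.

4690 kilograms

mega = 1e6, kilo = 1e3; factor is 1e3.
4.69 × 1e3 = 4690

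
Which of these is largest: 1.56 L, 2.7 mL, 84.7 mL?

1.56 L

1.56 L = 1.56 L
2.7 mL = 0.0027 L
84.7 mL = 0.0847 L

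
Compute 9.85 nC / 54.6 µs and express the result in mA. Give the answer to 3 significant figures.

(9.85 × 10⁻⁹) / (54.6 × 10⁻⁶) = 0.1804 × 10⁻³ A

0.180 mA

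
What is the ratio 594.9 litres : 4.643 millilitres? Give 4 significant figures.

128100

(594.9) / (4.643 × 10⁻³) = 128.13 × 10³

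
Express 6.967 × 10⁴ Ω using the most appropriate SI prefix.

= 69.67 × 10³ Ω; 10³ is kilo.

69.67 kΩ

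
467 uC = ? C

0.000467 C

micro = 1e-6, (no prefix) = 1e0; factor is 1e-6.
467 × 1e-6 = 0.000467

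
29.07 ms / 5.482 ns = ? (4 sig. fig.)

(29.07 × 10^-3) / (5.482 × 10^-9) = 5.3028 × 10^6

5303000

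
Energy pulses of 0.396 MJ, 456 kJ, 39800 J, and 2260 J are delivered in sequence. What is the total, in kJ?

In kJ:
  0.396 MJ = 0.396e3 kJ = 396
  456 kJ → 456
  39800 J = 39800e-3 kJ = 39.8
  2260 J = 2260e-3 kJ = 2.26
Sum: 396 + 456 + 39.8 + 2.26 = 894.06

894.06 kJ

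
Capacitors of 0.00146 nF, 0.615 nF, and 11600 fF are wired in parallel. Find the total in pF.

In pF:
  0.00146 nF = 0.00146 × 10³ pF = 1.46
  0.615 nF = 0.615 × 10³ pF = 615
  11600 fF = 11600 × 10⁻³ pF = 11.6
Sum: 1.46 + 615 + 11.6 = 628.06

628.06 pF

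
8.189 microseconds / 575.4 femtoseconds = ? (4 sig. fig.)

14230000

(8.189 × 10⁻⁶) / (575.4 × 10⁻¹⁵) = 0.014232 × 10⁹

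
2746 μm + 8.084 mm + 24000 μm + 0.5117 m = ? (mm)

546.53 mm

In mm:
  2746 μm = 2746 × 10^-3 mm = 2.746
  8.084 mm → 8.084
  24000 μm = 24000 × 10^-3 mm = 24
  0.5117 m = 0.5117 × 10^3 mm = 511.7
Sum: 2.746 + 8.084 + 24 + 511.7 = 546.53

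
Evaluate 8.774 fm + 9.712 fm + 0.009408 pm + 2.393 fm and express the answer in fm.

30.287 fm

In fm:
  8.774 fm → 8.774
  9.712 fm → 9.712
  0.009408 pm = 0.009408 × 10³ fm = 9.408
  2.393 fm → 2.393
Sum: 8.774 + 9.712 + 9.408 + 2.393 = 30.287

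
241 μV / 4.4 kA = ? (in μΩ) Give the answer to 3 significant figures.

(241 × 10^-6) / (4.4 × 10^3) = 54.773 × 10^-9 Ω

0.0548 μΩ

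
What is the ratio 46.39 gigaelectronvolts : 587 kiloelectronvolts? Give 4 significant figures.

(46.39e9) / (587e3) = 0.079029e6

79030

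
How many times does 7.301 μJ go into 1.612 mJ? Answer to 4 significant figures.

220.8

(1.612 × 10⁻³) / (7.301 × 10⁻⁶) = 0.22079 × 10³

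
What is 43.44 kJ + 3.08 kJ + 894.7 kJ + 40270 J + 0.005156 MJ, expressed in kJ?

In kJ:
  43.44 kJ → 43.44
  3.08 kJ → 3.08
  894.7 kJ → 894.7
  40270 J = 40270 × 10⁻³ kJ = 40.27
  0.005156 MJ = 0.005156 × 10³ kJ = 5.156
Sum: 43.44 + 3.08 + 894.7 + 40.27 + 5.156 = 986.646

986.646 kJ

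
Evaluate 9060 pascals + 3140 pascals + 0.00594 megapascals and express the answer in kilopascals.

18.14 kilopascals

In kilopascals:
  9060 pascals = 9060 × 10⁻³ kilopascals = 9.06
  3140 pascals = 3140 × 10⁻³ kilopascals = 3.14
  0.00594 megapascals = 0.00594 × 10³ kilopascals = 5.94
Sum: 9.06 + 3.14 + 5.94 = 18.14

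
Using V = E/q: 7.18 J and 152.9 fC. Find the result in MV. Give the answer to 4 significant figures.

(7.18) / (152.9 × 10⁻¹⁵) = 0.0469588 × 10¹⁵ V

46960000 MV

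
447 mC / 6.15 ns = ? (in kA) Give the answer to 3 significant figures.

(447 × 10^-3) / (6.15 × 10^-9) = 72.683 × 10^6 A

72700 kA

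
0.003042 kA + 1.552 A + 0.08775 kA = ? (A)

In A:
  0.003042 kA = 0.003042e3 A = 3.042
  1.552 A → 1.552
  0.08775 kA = 0.08775e3 A = 87.75
Sum: 3.042 + 1.552 + 87.75 = 92.344

92.344 A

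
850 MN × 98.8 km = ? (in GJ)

850e6 × 98.8e3 = 83980e9 J

83980 GJ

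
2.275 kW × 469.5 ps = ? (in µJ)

1.0681125 µJ

2.275 × 10³ × 469.5 × 10⁻¹² = 1068.1125 × 10⁻⁹ J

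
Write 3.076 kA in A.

3076 A

kilo = 10^3, (no prefix) = 10^0; factor is 10^3.
3.076 × 10^3 = 3076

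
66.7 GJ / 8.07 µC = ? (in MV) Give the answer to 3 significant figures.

(66.7 × 10^9) / (8.07 × 10^-6) = 8.2652 × 10^15 V

8270000000 MV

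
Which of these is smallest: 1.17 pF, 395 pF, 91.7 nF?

1.17 pF

1.17 pF = 0.00000000000117 F
395 pF = 0.000000000395 F
91.7 nF = 0.0000000917 F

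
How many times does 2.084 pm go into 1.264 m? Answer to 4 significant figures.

606500000000

(1.264) / (2.084 × 10^-12) = 0.60653 × 10^12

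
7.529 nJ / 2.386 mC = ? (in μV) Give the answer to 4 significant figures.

(7.529 × 10⁻⁹) / (2.386 × 10⁻³) = 3.15549 × 10⁻⁶ V

3.155 μV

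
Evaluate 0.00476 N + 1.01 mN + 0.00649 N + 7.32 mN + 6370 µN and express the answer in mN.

In mN:
  0.00476 N = 0.00476e3 mN = 4.76
  1.01 mN → 1.01
  0.00649 N = 0.00649e3 mN = 6.49
  7.32 mN → 7.32
  6370 µN = 6370e-3 mN = 6.37
Sum: 4.76 + 1.01 + 6.49 + 7.32 + 6.37 = 25.95

25.95 mN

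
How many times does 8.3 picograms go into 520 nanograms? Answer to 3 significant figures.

(520 × 10^-9) / (8.3 × 10^-12) = 62.65 × 10^3

62700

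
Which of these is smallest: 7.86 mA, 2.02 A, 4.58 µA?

4.58 µA

7.86 mA = 0.00786 A
2.02 A = 2.02 A
4.58 µA = 0.00000458 A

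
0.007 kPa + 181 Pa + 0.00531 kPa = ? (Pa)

193.31 Pa

In Pa:
  0.007 kPa = 0.007 × 10^3 Pa = 7
  181 Pa → 181
  0.00531 kPa = 0.00531 × 10^3 Pa = 5.31
Sum: 7 + 181 + 5.31 = 193.31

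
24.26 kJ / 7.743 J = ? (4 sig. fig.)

(24.26e3) / (7.743) = 3.1332e3

3133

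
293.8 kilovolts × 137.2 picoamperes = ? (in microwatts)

40.30936 microwatts

293.8 × 10³ × 137.2 × 10⁻¹² = 40309.36 × 10⁻⁹ W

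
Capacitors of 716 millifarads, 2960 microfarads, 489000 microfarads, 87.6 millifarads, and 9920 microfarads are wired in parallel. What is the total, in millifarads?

1305.48 millifarads

In millifarads:
  716 millifarads → 716
  2960 microfarads = 2960e-3 millifarads = 2.96
  489000 microfarads = 489000e-3 millifarads = 489
  87.6 millifarads → 87.6
  9920 microfarads = 9920e-3 millifarads = 9.92
Sum: 716 + 2.96 + 489 + 87.6 + 9.92 = 1305.48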